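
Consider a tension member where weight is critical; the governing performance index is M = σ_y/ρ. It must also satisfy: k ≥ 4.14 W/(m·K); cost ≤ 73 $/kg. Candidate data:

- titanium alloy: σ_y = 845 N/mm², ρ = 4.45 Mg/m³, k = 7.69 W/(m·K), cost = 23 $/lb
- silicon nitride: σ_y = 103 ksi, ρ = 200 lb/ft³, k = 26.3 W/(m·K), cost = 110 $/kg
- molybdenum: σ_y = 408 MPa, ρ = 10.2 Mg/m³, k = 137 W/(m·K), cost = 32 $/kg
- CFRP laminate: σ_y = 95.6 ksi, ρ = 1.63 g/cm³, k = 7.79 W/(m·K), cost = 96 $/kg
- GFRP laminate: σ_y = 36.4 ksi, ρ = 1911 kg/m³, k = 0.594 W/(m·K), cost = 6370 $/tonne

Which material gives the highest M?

Screen on constraints: k ≥ 4.14 W/(m·K); cost ≤ 73 $/kg. Survivors: titanium alloy, molybdenum.
In SI units:
  titanium alloy: σ_y = 845.0 MPa, ρ = 4450 kg/m³
  molybdenum: σ_y = 408.0 MPa, ρ = 10200 kg/m³
  titanium alloy: M = 190 kN·m/kg
  molybdenum: M = 40.0 kN·m/kg
Titanium alloy has the largest M.

titanium alloy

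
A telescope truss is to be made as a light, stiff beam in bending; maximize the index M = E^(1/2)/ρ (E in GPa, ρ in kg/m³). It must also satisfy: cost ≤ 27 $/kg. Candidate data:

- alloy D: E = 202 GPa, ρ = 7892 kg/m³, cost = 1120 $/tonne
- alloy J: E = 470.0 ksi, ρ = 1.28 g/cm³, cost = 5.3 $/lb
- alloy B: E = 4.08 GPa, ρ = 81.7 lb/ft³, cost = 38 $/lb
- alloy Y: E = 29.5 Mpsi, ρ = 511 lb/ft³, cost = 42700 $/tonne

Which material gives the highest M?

Screen on constraints: cost ≤ 27 $/kg. Survivors: alloy D, alloy J.
After converting to SI:
  alloy D: E = 202.0 GPa, ρ = 7892 kg/m³
  alloy J: E = 3.241 GPa, ρ = 1280 kg/m³
  alloy D: M = 1.80×10⁻³
  alloy J: M = 1.41×10⁻³
Alloy D has the largest M.

alloy D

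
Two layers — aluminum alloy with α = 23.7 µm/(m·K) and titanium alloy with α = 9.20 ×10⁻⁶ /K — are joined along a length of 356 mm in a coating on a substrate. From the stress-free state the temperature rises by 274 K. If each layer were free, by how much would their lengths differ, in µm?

Δα = |23.7 − 9.20|×10⁻⁶/K = 14.5×10⁻⁶/K.
ΔL_mismatch = Δα·L·ΔT = 14.5×10⁻⁶ × 356.0 mm × 274.0 K = 1410 µm.

1410 µm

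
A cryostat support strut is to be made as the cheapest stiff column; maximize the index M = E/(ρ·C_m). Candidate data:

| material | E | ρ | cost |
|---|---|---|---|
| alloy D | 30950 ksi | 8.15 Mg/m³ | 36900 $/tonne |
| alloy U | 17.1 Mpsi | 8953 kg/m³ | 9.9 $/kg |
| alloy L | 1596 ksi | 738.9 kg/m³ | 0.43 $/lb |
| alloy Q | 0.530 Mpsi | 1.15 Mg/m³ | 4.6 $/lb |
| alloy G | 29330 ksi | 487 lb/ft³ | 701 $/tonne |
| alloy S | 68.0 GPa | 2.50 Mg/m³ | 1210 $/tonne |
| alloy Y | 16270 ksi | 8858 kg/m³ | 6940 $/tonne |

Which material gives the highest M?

Normalizing units and computing the index:
  alloy D: E = 213.4 GPa, ρ = 8150 kg/m³, cost = 36.90 $/kg
  alloy U: E = 117.9 GPa, ρ = 8953 kg/m³, cost = 9.900 $/kg
  alloy L: E = 11.00 GPa, ρ = 738.9 kg/m³, cost = 0.9480 $/kg
  alloy Q: E = 3.654 GPa, ρ = 1150 kg/m³, cost = 10.14 $/kg
  alloy G: E = 202.2 GPa, ρ = 7801 kg/m³, cost = 0.7010 $/kg
  alloy S: E = 68.00 GPa, ρ = 2500 kg/m³, cost = 1.210 $/kg
  alloy Y: E = 112.2 GPa, ρ = 8858 kg/m³, cost = 6.940 $/kg
  alloy G: M = 37.0 MN·m per $
  alloy S: M = 22.5 MN·m per $
  alloy L: M = 15.7 MN·m per $
  alloy Y: M = 1.82 MN·m per $
  alloy U: M = 1.33 MN·m per $
  alloy D: M = 0.710 MN·m per $
  alloy Q: M = 0.313 MN·m per $
The maximum is for alloy G.

alloy G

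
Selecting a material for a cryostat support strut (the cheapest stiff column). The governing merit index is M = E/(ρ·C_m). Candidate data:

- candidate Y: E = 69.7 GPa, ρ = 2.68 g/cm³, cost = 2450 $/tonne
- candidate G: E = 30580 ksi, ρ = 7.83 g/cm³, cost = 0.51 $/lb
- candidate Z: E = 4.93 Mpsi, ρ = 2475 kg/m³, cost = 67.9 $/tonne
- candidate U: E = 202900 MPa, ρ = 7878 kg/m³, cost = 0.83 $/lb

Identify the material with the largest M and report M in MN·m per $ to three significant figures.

In SI units:
  candidate Y: E = 69.70 GPa, ρ = 2680 kg/m³, cost = 2.450 $/kg
  candidate G: E = 210.8 GPa, ρ = 7830 kg/m³, cost = 1.124 $/kg
  candidate Z: E = 33.99 GPa, ρ = 2475 kg/m³, cost = 0.06790 $/kg
  candidate U: E = 202.9 GPa, ρ = 7878 kg/m³, cost = 1.830 $/kg
  candidate Z: M = 202 MN·m per $
  candidate G: M = 23.9 MN·m per $
  candidate U: M = 14.1 MN·m per $
  candidate Y: M = 10.6 MN·m per $
Candidate Z ranks first.

candidate Z, M = 202 MN·m per $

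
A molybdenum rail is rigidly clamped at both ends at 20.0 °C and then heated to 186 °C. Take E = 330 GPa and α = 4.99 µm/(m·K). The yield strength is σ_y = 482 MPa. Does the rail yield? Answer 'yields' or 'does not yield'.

does not yield

ΔT = 166.0 K. Constrained thermal stress σ = E·α·ΔT = 330.0×10³ MPa × 4.99×10⁻⁶ × 166.0 = 273 MPa (compressive).
Compare to σ_y = 482 MPa: σ < σ_y, so it does not yield.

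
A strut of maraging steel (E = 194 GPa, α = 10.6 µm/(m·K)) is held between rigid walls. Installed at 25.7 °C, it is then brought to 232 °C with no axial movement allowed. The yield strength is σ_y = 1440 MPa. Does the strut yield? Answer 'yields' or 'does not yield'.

ΔT = 206.3 K. Constrained thermal stress σ = E·α·ΔT = 194.0×10³ MPa × 10.6×10⁻⁶ × 206.3 = 424 MPa (compressive).
Compare to σ_y = 1440 MPa: σ < σ_y, so it does not yield.

does not yield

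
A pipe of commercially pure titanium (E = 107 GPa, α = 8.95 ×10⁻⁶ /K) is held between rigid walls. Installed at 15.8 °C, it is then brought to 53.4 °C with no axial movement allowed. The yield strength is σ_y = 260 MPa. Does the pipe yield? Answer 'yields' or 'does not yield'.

ΔT = 37.60 K. Constrained thermal stress σ = E·α·ΔT = 107.0×10³ MPa × 8.95×10⁻⁶ × 37.60 = 36.0 MPa (compressive).
Compare to σ_y = 260 MPa: σ < σ_y, so it does not yield.

does not yield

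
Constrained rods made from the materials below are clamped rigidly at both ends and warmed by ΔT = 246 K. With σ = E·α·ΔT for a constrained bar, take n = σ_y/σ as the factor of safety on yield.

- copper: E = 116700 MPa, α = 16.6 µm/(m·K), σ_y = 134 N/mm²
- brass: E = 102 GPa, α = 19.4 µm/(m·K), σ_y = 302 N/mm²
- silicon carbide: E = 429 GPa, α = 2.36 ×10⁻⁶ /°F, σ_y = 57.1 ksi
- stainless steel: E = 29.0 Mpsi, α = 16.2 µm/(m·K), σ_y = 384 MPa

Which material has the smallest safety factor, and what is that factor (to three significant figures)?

Per material, after unit conversion:
  copper: E = 116.7, α = 16.6, σ_y = 134.0 → σ = 477 MPa, n = 0.281
  brass: E = 102.0, α = 19.4, σ_y = 302.0 → σ = 487 MPa, n = 0.620
  silicon carbide: E = 429.0, α = 4.25, σ_y = 393.7 → σ = 448 MPa, n = 0.878
  stainless steel: E = 199.9, α = 16.2, σ_y = 384.0 → σ = 797 MPa, n = 0.482
Copper has the lowest safety factor, n = 0.281.

copper, n = 0.281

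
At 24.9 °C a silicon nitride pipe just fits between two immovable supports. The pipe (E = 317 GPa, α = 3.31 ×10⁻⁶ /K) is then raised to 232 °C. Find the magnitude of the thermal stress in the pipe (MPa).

217 MPa

ΔT = 207.1 K. Constrained thermal stress σ = E·α·ΔT = 317.0×10³ MPa × 3.31×10⁻⁶ × 207.1 = 217 MPa (compressive).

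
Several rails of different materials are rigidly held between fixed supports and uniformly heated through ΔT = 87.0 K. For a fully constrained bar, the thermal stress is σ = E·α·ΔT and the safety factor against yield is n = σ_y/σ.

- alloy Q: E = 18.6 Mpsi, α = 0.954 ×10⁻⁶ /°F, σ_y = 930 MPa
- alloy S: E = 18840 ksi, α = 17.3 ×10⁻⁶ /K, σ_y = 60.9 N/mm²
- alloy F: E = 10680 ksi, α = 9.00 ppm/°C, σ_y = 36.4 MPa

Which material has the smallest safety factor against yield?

Per material, after unit conversion:
  alloy Q: E = 128.2, α = 1.72, σ_y = 930.0 → σ = 19.2 MPa, n = 48.5
  alloy S: E = 129.9, α = 17.3, σ_y = 60.90 → σ = 196 MPa, n = 0.311
  alloy F: E = 73.64, α = 9.00, σ_y = 36.40 → σ = 57.7 MPa, n = 0.631
The minimum is alloy S at n = 0.311.

alloy S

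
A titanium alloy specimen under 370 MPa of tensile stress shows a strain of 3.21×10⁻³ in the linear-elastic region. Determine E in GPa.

E = σ/ε = 370 MPa / 3.21×10⁻³ = 115300 MPa = 115 GPa.

115 GPa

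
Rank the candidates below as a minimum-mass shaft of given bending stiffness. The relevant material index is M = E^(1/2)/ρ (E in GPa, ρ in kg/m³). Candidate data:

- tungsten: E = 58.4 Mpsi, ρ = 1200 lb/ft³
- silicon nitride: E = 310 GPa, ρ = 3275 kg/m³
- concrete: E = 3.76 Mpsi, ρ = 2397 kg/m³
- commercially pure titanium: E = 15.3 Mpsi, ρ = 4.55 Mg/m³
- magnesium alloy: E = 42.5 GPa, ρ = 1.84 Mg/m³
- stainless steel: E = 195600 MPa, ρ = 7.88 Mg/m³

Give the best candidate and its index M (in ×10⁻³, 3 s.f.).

silicon nitride, M = 5.38×10⁻³

Convert each candidate to consistent units, then evaluate M:
  tungsten: E = 402.7 GPa, ρ = 19220 kg/m³
  silicon nitride: E = 310.0 GPa, ρ = 3275 kg/m³
  concrete: E = 25.92 GPa, ρ = 2397 kg/m³
  commercially pure titanium: E = 105.5 GPa, ρ = 4550 kg/m³
  magnesium alloy: E = 42.50 GPa, ρ = 1840 kg/m³
  stainless steel: E = 195.6 GPa, ρ = 7880 kg/m³
  silicon nitride: M = 5.38×10⁻³
  magnesium alloy: M = 3.54×10⁻³
  commercially pure titanium: M = 2.26×10⁻³
  concrete: M = 2.12×10⁻³
  stainless steel: M = 1.77×10⁻³
  tungsten: M = 1.04×10⁻³
Silicon nitride has the largest M.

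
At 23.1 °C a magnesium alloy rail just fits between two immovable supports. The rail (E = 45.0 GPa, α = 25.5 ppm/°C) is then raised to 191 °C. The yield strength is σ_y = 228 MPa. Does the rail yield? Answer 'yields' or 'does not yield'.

does not yield

ΔT = 167.9 K. Constrained thermal stress σ = E·α·ΔT = 45.00×10³ MPa × 25.5×10⁻⁶ × 167.9 = 193 MPa (compressive).
Compare to σ_y = 228 MPa: σ < σ_y, so it does not yield.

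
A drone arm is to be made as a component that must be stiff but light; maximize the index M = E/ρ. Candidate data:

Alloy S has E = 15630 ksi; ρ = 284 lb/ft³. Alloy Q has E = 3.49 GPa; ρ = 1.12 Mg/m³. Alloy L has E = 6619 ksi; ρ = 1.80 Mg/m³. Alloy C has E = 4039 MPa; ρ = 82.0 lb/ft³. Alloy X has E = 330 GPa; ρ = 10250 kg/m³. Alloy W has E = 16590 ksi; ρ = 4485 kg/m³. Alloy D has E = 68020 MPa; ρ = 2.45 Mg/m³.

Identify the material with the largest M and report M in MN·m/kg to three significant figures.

In SI units:
  alloy S: E = 107.8 GPa, ρ = 4549 kg/m³
  alloy Q: E = 3.490 GPa, ρ = 1120 kg/m³
  alloy L: E = 45.64 GPa, ρ = 1800 kg/m³
  alloy C: E = 4.039 GPa, ρ = 1314 kg/m³
  alloy X: E = 330.0 GPa, ρ = 10250 kg/m³
  alloy W: E = 114.4 GPa, ρ = 4485 kg/m³
  alloy D: E = 68.02 GPa, ρ = 2450 kg/m³
  alloy X: M = 32.2 MN·m/kg
  alloy D: M = 27.8 MN·m/kg
  alloy W: M = 25.5 MN·m/kg
  alloy L: M = 25.4 MN·m/kg
  alloy S: M = 23.7 MN·m/kg
  alloy Q: M = 3.12 MN·m/kg
  alloy C: M = 3.07 MN·m/kg
Highest index: alloy X.

alloy X, M = 32.2 MN·m/kg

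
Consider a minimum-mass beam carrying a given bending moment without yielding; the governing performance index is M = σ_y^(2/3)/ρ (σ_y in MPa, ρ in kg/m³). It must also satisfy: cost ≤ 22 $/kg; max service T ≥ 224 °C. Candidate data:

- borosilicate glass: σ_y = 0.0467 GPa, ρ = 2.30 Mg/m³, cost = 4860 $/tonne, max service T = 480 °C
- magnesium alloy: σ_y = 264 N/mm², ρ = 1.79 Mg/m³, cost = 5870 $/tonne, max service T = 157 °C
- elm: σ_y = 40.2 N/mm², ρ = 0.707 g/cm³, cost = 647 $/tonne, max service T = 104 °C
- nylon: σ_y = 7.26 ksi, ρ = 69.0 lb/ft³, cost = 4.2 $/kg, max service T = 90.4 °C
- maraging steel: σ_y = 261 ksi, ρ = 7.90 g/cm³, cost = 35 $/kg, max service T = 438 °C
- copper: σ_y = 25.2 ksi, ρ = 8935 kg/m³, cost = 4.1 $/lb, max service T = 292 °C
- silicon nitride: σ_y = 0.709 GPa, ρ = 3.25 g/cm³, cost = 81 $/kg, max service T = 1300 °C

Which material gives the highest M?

Screen on constraints: cost ≤ 22 $/kg; max service T ≥ 224 °C. Survivors: borosilicate glass, copper.
Convert each candidate to consistent units, then evaluate M:
  borosilicate glass: σ_y = 46.70 MPa, ρ = 2300 kg/m³
  copper: σ_y = 173.7 MPa, ρ = 8935 kg/m³
  borosilicate glass: M = 5.64×10⁻³
  copper: M = 3.48×10⁻³
Borosilicate glass has the largest M.

borosilicate glass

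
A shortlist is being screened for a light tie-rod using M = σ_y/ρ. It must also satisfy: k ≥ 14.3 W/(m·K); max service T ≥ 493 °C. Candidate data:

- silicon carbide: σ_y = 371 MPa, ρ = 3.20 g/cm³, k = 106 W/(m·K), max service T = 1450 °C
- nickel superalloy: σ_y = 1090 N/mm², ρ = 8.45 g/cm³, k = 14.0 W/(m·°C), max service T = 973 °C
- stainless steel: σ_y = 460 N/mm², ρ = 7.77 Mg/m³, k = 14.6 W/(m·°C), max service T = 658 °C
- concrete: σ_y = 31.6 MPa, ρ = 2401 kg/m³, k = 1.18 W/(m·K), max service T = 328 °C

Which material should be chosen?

Screen on constraints: k ≥ 14.3 W/(m·K); max service T ≥ 493 °C. Survivors: silicon carbide, stainless steel.
After converting to SI:
  silicon carbide: σ_y = 371.0 MPa, ρ = 3200 kg/m³
  stainless steel: σ_y = 460.0 MPa, ρ = 7770 kg/m³
  silicon carbide: M = 116 kN·m/kg
  stainless steel: M = 59.2 kN·m/kg
Silicon carbide has the largest M.

silicon carbide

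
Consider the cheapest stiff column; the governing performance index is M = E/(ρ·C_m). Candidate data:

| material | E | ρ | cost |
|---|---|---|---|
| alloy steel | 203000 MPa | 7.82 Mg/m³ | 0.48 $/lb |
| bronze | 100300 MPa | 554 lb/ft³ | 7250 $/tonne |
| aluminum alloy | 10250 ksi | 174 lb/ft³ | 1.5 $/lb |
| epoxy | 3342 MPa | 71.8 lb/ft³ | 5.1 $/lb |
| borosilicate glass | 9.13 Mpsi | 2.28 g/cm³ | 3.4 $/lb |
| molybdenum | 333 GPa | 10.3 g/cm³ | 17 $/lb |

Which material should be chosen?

alloy steel

After converting to SI:
  alloy steel: E = 203.0 GPa, ρ = 7820 kg/m³, cost = 1.058 $/kg
  bronze: E = 100.3 GPa, ρ = 8874 kg/m³, cost = 7.250 $/kg
  aluminum alloy: E = 70.67 GPa, ρ = 2787 kg/m³, cost = 3.307 $/kg
  epoxy: E = 3.342 GPa, ρ = 1150 kg/m³, cost = 11.24 $/kg
  borosilicate glass: E = 62.95 GPa, ρ = 2280 kg/m³, cost = 7.496 $/kg
  molybdenum: E = 333.0 GPa, ρ = 10300 kg/m³, cost = 37.48 $/kg
  alloy steel: M = 24.5 MN·m per $
  aluminum alloy: M = 7.67 MN·m per $
  borosilicate glass: M = 3.68 MN·m per $
  bronze: M = 1.56 MN·m per $
  molybdenum: M = 0.863 MN·m per $
  epoxy: M = 0.258 MN·m per $
Highest index: alloy steel.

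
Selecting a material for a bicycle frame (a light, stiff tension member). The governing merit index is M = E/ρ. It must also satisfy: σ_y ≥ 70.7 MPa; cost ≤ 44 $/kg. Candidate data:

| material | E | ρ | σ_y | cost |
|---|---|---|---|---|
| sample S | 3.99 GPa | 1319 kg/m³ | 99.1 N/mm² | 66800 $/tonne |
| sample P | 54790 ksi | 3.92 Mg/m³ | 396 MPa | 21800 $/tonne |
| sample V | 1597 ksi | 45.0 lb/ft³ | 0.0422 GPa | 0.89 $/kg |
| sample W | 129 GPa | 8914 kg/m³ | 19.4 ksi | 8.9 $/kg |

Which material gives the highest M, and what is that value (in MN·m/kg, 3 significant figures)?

sample P, M = 96.4 MN·m/kg

Screen on constraints: σ_y ≥ 70.7 MPa; cost ≤ 44 $/kg. Survivors: sample P, sample W.
After converting to SI:
  sample P: E = 377.8 GPa, ρ = 3920 kg/m³
  sample W: E = 129.0 GPa, ρ = 8914 kg/m³
  sample P: M = 96.4 MN·m/kg
  sample W: M = 14.5 MN·m/kg
Sample P has the largest M.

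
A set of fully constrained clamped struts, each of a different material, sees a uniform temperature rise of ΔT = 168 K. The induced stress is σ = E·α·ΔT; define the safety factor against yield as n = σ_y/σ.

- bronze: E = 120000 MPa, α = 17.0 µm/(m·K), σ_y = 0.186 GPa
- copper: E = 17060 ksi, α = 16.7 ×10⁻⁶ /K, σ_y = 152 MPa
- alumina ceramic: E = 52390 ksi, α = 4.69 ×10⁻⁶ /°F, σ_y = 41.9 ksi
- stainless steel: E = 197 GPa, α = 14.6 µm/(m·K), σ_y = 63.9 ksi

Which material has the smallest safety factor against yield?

In consistent units (E in GPa, α in ×10⁻⁶/K, σ_y in MPa):
  bronze: E = 120.0, α = 17.0, σ_y = 186.0 → σ = 343 MPa, n = 0.543
  copper: E = 117.6, α = 16.7, σ_y = 152.0 → σ = 330 MPa, n = 0.461
  alumina ceramic: E = 361.2, α = 8.44, σ_y = 288.9 → σ = 512 MPa, n = 0.564
  stainless steel: E = 197.0, α = 14.6, σ_y = 440.6 → σ = 483 MPa, n = 0.912
Smallest n: copper with n = 0.461.

copper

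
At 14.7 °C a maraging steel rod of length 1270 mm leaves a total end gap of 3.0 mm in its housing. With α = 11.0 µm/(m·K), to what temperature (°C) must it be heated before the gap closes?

229 °C

α·L₀·ΔT = 3.0 mm ⇒ ΔT = 3.0 / (11.0×10⁻⁶ × 1270.0) = 214.7 K.
T = 14.7 + 214.7 = 229.4 °C.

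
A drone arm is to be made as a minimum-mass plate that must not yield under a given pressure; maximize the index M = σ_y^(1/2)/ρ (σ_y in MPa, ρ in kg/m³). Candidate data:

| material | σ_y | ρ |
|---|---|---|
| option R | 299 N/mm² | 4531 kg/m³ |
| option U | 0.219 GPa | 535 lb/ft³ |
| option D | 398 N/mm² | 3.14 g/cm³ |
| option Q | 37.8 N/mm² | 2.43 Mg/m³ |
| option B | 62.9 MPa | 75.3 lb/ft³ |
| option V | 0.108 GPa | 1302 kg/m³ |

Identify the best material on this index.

After converting to SI:
  option R: σ_y = 299.0 MPa, ρ = 4531 kg/m³
  option U: σ_y = 219.0 MPa, ρ = 8570 kg/m³
  option D: σ_y = 398.0 MPa, ρ = 3140 kg/m³
  option Q: σ_y = 37.80 MPa, ρ = 2430 kg/m³
  option B: σ_y = 62.90 MPa, ρ = 1206 kg/m³
  option V: σ_y = 108.0 MPa, ρ = 1302 kg/m³
  option V: M = 7.98×10⁻³
  option B: M = 6.58×10⁻³
  option D: M = 6.35×10⁻³
  option R: M = 3.82×10⁻³
  option Q: M = 2.53×10⁻³
  option U: M = 1.73×10⁻³
Option V has the largest M.

option V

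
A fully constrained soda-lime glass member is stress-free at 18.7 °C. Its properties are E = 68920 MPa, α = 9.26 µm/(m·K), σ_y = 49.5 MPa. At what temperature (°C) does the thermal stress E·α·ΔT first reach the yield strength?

96.3 °C

E = 68920 MPa = 68.92 GPa.
E·α·ΔT = 49.50 MPa ⇒ ΔT = 49.50 / (68.92×10³ × 9.26×10⁻⁶) = 77.56 K.
T = 18.7 + 77.56 = 96.26 °C.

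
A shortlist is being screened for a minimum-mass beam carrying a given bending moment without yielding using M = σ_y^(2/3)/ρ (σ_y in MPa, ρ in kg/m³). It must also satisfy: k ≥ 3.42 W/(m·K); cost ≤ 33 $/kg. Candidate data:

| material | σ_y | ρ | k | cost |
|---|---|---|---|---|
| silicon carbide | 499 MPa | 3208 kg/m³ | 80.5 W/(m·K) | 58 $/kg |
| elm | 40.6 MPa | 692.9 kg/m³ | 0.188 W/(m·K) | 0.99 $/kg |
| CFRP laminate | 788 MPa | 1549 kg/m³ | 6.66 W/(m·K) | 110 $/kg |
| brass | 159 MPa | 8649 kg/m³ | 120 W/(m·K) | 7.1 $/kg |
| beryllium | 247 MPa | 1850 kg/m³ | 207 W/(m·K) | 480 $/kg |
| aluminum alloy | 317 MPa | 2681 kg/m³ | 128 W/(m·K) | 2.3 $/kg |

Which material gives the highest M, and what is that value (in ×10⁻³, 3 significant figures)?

Screen on constraints: k ≥ 3.42 W/(m·K); cost ≤ 33 $/kg. Survivors: brass, aluminum alloy.
Per-candidate index values:
  aluminum alloy: M = 17.3×10⁻³
  brass: M = 3.39×10⁻³
Aluminum alloy has the largest M.

aluminum alloy, M = 17.3×10⁻³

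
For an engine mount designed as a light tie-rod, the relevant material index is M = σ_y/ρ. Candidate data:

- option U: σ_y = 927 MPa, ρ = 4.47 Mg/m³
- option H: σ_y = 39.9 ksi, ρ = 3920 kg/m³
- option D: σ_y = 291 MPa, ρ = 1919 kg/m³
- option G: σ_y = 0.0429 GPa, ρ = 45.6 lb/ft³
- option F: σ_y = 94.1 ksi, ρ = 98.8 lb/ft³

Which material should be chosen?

option F

Convert each candidate to consistent units, then evaluate M:
  option U: σ_y = 927.0 MPa, ρ = 4470 kg/m³
  option H: σ_y = 275.1 MPa, ρ = 3920 kg/m³
  option D: σ_y = 291.0 MPa, ρ = 1919 kg/m³
  option G: σ_y = 42.90 MPa, ρ = 730.4 kg/m³
  option F: σ_y = 648.8 MPa, ρ = 1583 kg/m³
  option F: M = 410 kN·m/kg
  option U: M = 207 kN·m/kg
  option D: M = 152 kN·m/kg
  option H: M = 70.2 kN·m/kg
  option G: M = 58.7 kN·m/kg
Highest index: option F.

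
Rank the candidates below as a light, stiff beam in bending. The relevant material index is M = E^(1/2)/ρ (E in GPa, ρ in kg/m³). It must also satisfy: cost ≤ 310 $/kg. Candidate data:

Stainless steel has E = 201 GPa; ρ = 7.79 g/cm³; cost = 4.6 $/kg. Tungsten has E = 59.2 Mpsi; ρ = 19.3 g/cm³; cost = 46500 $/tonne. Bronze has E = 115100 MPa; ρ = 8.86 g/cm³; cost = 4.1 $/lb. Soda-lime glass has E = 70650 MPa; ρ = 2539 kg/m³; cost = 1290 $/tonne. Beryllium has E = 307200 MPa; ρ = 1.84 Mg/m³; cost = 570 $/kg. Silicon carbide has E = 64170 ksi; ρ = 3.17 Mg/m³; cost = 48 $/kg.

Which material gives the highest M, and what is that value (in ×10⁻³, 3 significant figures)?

Screen on constraints: cost ≤ 310 $/kg. Survivors: stainless steel, tungsten, bronze, soda-lime glass, silicon carbide.
After converting to SI:
  stainless steel: E = 201.0 GPa, ρ = 7790 kg/m³
  tungsten: E = 408.2 GPa, ρ = 19300 kg/m³
  bronze: E = 115.1 GPa, ρ = 8860 kg/m³
  soda-lime glass: E = 70.65 GPa, ρ = 2539 kg/m³
  silicon carbide: E = 442.4 GPa, ρ = 3170 kg/m³
  silicon carbide: M = 6.64×10⁻³
  soda-lime glass: M = 3.31×10⁻³
  stainless steel: M = 1.82×10⁻³
  bronze: M = 1.21×10⁻³
  tungsten: M = 1.05×10⁻³
The maximum is for silicon carbide.

silicon carbide, M = 6.64×10⁻³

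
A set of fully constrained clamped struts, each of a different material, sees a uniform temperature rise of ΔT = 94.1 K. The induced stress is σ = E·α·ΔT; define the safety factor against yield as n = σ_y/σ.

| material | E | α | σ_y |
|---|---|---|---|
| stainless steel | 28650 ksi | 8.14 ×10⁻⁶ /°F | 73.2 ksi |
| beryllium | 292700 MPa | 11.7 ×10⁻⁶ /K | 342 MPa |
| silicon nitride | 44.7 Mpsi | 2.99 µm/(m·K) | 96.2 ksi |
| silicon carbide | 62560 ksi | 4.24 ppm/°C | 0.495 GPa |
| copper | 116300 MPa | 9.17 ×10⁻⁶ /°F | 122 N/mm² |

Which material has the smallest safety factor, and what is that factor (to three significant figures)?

Converting E to GPa, α to ×10⁻⁶/K, σ_y to MPa, then σ and n for each:
  stainless steel: E = 197.5, α = 14.7, σ_y = 504.7 → σ = 272 MPa, n = 1.85
  beryllium: E = 292.7, α = 11.7, σ_y = 342.0 → σ = 322 MPa, n = 1.06
  silicon nitride: E = 308.2, α = 2.99, σ_y = 663.3 → σ = 86.7 MPa, n = 7.65
  silicon carbide: E = 431.3, α = 4.24, σ_y = 495.0 → σ = 172 MPa, n = 2.88
  copper: E = 116.3, α = 16.5, σ_y = 122.0 → σ = 181 MPa, n = 0.675
Copper has the lowest safety factor, n = 0.675.

copper, n = 0.675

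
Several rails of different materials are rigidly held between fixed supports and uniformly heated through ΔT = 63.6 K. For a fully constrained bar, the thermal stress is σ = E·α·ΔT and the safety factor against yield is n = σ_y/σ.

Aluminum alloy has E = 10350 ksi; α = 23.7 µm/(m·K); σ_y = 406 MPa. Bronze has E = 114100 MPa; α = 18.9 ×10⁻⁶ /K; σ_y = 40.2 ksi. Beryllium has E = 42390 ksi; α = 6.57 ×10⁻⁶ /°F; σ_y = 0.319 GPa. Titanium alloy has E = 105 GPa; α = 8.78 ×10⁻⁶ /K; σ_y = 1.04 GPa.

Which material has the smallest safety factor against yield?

With everything in SI (GPa, ×10⁻⁶/K, MPa):
  aluminum alloy: E = 71.36, α = 23.7, σ_y = 406.0 → σ = 108 MPa, n = 3.77
  bronze: E = 114.1, α = 18.9, σ_y = 277.2 → σ = 137 MPa, n = 2.02
  beryllium: E = 292.3, α = 11.8, σ_y = 319.0 → σ = 220 MPa, n = 1.45
  titanium alloy: E = 105.0, α = 8.78, σ_y = 1040 → σ = 58.6 MPa, n = 17.7
Smallest n: beryllium with n = 1.45.

beryllium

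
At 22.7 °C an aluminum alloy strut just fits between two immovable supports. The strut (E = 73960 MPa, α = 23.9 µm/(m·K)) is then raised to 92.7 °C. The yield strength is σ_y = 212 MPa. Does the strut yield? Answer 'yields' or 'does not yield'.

does not yield

E = 73960 MPa = 73.96 GPa.
ΔT = 70.00 K. Constrained thermal stress σ = E·α·ΔT = 73.96×10³ MPa × 23.9×10⁻⁶ × 70.00 = 124 MPa (compressive).
Compare to σ_y = 212 MPa: σ < σ_y, so it does not yield.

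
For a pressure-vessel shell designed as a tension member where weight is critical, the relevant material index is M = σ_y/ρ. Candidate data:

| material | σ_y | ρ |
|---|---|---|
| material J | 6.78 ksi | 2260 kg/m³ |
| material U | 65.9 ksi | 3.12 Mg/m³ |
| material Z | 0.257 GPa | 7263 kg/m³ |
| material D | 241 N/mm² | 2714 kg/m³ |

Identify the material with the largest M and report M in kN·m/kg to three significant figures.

Putting every candidate on a common basis:
  material J: σ_y = 46.75 MPa, ρ = 2260 kg/m³
  material U: σ_y = 454.4 MPa, ρ = 3120 kg/m³
  material Z: σ_y = 257.0 MPa, ρ = 7263 kg/m³
  material D: σ_y = 241.0 MPa, ρ = 2714 kg/m³
  material U: M = 146 kN·m/kg
  material D: M = 88.8 kN·m/kg
  material Z: M = 35.4 kN·m/kg
  material J: M = 20.7 kN·m/kg
Highest index: material U.

material U, M = 146 kN·m/kg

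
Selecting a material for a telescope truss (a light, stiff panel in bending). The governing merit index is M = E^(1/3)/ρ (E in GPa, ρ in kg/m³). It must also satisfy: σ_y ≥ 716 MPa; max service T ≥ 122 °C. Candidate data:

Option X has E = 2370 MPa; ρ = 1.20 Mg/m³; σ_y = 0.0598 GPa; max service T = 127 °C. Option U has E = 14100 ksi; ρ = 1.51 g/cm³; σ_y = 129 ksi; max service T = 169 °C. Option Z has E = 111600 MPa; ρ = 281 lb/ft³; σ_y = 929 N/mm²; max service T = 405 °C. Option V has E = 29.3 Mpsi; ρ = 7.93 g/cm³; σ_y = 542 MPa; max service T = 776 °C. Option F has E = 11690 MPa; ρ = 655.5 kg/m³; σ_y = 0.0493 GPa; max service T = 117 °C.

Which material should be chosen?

Screen on constraints: σ_y ≥ 716 MPa; max service T ≥ 122 °C. Survivors: option U, option Z.
Normalizing units and computing the index:
  option U: E = 97.22 GPa, ρ = 1510 kg/m³
  option Z: E = 111.6 GPa, ρ = 4501 kg/m³
  option U: M = 3.05×10⁻³
  option Z: M = 1.07×10⁻³
Option U ranks first.

option U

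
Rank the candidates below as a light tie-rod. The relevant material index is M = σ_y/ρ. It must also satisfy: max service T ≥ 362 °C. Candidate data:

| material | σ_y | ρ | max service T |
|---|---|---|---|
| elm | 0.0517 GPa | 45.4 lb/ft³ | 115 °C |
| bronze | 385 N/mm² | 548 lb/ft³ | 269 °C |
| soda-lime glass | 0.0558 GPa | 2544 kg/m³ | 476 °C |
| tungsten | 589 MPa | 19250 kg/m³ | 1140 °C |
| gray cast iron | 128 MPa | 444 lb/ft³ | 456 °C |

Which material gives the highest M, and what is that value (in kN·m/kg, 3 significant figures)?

tungsten, M = 30.6 kN·m/kg

Screen on constraints: max service T ≥ 362 °C. Survivors: soda-lime glass, tungsten, gray cast iron.
Normalizing units and computing the index:
  soda-lime glass: σ_y = 55.80 MPa, ρ = 2544 kg/m³
  tungsten: σ_y = 589.0 MPa, ρ = 19250 kg/m³
  gray cast iron: σ_y = 128.0 MPa, ρ = 7112 kg/m³
  tungsten: M = 30.6 kN·m/kg
  soda-lime glass: M = 21.9 kN·m/kg
  gray cast iron: M = 18.0 kN·m/kg
Highest index: tungsten.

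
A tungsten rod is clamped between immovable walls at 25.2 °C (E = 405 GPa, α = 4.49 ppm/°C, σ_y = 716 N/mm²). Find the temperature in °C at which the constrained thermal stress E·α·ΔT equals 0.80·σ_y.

340 °C

σ_y = 716 N/mm² = 716.0 MPa.
E·α·ΔT = 572.8 MPa ⇒ ΔT = 572.8 / (405.0×10³ × 4.49×10⁻⁶) = 315.0 K.
T = 25.2 + 315.0 = 340.2 °C.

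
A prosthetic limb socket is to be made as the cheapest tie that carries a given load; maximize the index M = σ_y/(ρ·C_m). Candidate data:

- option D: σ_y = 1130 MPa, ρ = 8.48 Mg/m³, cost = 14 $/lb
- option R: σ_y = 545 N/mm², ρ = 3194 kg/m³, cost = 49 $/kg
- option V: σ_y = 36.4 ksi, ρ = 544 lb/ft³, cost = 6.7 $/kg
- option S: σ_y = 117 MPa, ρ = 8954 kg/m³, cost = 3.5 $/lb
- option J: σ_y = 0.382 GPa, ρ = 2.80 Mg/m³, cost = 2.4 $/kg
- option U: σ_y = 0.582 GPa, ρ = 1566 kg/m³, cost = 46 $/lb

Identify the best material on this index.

Putting every candidate on a common basis:
  option D: σ_y = 1130 MPa, ρ = 8480 kg/m³, cost = 30.86 $/kg
  option R: σ_y = 545.0 MPa, ρ = 3194 kg/m³, cost = 49.00 $/kg
  option V: σ_y = 251.0 MPa, ρ = 8714 kg/m³, cost = 6.700 $/kg
  option S: σ_y = 117.0 MPa, ρ = 8954 kg/m³, cost = 7.716 $/kg
  option J: σ_y = 382.0 MPa, ρ = 2800 kg/m³, cost = 2.400 $/kg
  option U: σ_y = 582.0 MPa, ρ = 1566 kg/m³, cost = 101.4 $/kg
  option J: M = 56.8 kN·m per $
  option D: M = 4.32 kN·m per $
  option V: M = 4.30 kN·m per $
  option U: M = 3.66 kN·m per $
  option R: M = 3.48 kN·m per $
  option S: M = 1.69 kN·m per $
Highest index: option J.

option J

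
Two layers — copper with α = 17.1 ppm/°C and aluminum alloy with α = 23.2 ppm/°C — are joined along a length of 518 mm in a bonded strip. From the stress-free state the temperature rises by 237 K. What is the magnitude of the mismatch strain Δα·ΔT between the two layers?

1.45×10⁻³

Δα = |17.1 − 23.2|×10⁻⁶/K = 6.10×10⁻⁶/K.
Mismatch strain = Δα·ΔT = 6.10×10⁻⁶ × 237.0 = 1.45×10⁻³.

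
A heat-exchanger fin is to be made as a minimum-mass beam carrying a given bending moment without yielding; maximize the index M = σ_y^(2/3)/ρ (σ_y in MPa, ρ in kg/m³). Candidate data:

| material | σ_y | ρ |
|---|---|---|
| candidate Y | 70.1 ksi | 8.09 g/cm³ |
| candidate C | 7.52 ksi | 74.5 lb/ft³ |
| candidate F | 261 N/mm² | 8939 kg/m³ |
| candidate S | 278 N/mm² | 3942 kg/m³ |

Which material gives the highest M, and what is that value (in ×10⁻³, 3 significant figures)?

Putting every candidate on a common basis:
  candidate Y: σ_y = 483.3 MPa, ρ = 8090 kg/m³
  candidate C: σ_y = 51.85 MPa, ρ = 1193 kg/m³
  candidate F: σ_y = 261.0 MPa, ρ = 8939 kg/m³
  candidate S: σ_y = 278.0 MPa, ρ = 3942 kg/m³
  candidate C: M = 11.7×10⁻³
  candidate S: M = 10.8×10⁻³
  candidate Y: M = 7.61×10⁻³
  candidate F: M = 4.57×10⁻³
The maximum is for candidate C.

candidate C, M = 11.7×10⁻³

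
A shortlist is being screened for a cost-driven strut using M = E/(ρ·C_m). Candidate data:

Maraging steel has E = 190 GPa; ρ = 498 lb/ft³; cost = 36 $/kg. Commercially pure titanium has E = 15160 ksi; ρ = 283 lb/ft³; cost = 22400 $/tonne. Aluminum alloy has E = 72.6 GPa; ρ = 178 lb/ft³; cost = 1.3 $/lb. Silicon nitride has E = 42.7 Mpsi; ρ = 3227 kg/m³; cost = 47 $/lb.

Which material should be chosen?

Normalizing units and computing the index:
  maraging steel: E = 190.0 GPa, ρ = 7977 kg/m³, cost = 36.00 $/kg
  commercially pure titanium: E = 104.5 GPa, ρ = 4533 kg/m³, cost = 22.40 $/kg
  aluminum alloy: E = 72.60 GPa, ρ = 2851 kg/m³, cost = 2.866 $/kg
  silicon nitride: E = 294.4 GPa, ρ = 3227 kg/m³, cost = 103.6 $/kg
  aluminum alloy: M = 8.88 MN·m per $
  commercially pure titanium: M = 1.03 MN·m per $
  silicon nitride: M = 0.880 MN·m per $
  maraging steel: M = 0.662 MN·m per $
The maximum is for aluminum alloy.

aluminum alloy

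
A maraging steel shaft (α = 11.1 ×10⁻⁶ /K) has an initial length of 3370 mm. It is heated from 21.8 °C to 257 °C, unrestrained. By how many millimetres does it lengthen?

8.80 mm

ΔT = 257 − 21.8 = 235.2 K.
ΔL = α·L₀·ΔT = 11.1×10⁻⁶ × 3370 mm × 235.2 K = 8.80 mm.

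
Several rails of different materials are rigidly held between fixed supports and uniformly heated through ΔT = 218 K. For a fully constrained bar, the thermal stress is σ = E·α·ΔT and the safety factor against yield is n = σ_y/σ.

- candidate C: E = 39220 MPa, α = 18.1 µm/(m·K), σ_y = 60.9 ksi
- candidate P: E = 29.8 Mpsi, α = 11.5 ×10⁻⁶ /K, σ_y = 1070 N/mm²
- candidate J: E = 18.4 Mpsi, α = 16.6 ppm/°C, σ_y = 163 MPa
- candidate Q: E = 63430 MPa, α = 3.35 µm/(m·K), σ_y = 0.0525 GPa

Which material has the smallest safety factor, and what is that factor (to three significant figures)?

With everything in SI (GPa, ×10⁻⁶/K, MPa):
  candidate C: E = 39.22, α = 18.1, σ_y = 419.9 → σ = 155 MPa, n = 2.71
  candidate P: E = 205.5, α = 11.5, σ_y = 1070 → σ = 515 MPa, n = 2.08
  candidate J: E = 126.9, α = 16.6, σ_y = 163.0 → σ = 459 MPa, n = 0.355
  candidate Q: E = 63.43, α = 3.35, σ_y = 52.50 → σ = 46.3 MPa, n = 1.13
Candidate J has the lowest safety factor, n = 0.355.

candidate J, n = 0.355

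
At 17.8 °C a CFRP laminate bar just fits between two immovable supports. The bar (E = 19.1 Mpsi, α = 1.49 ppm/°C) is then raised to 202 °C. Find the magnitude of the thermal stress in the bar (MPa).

36.1 MPa

E = 19.1 Mpsi = 131.7 GPa.
ΔT = 184.2 K. Constrained thermal stress σ = E·α·ΔT = 131.7×10³ MPa × 1.49×10⁻⁶ × 184.2 = 36.1 MPa (compressive).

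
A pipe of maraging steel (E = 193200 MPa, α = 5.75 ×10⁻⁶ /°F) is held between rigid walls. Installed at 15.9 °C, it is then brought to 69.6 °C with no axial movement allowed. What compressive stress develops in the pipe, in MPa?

107 MPa

E = 193200 MPa = 193.2 GPa.
α = 5.75×10⁻⁶/°F × 9/5 = 10.3×10⁻⁶/K.
ΔT = 53.70 K. Constrained thermal stress σ = E·α·ΔT = 193.2×10³ MPa × 10.3×10⁻⁶ × 53.70 = 107 MPa (compressive).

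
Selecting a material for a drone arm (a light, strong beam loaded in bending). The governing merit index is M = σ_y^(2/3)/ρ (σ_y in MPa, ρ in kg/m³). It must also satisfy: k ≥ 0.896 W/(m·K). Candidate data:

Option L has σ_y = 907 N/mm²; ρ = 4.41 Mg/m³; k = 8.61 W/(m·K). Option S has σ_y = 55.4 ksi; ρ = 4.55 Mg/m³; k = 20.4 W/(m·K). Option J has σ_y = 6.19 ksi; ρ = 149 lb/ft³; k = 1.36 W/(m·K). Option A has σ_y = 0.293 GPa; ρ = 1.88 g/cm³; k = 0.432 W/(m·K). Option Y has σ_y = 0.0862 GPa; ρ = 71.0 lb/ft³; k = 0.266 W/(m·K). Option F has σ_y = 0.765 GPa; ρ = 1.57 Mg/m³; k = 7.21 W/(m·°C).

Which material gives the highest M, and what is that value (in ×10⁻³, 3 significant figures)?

Screen on constraints: k ≥ 0.896 W/(m·K). Survivors: option L, option S, option J, option F.
Convert each candidate to consistent units, then evaluate M:
  option L: σ_y = 907.0 MPa, ρ = 4410 kg/m³
  option S: σ_y = 382.0 MPa, ρ = 4550 kg/m³
  option J: σ_y = 42.68 MPa, ρ = 2387 kg/m³
  option F: σ_y = 765.0 MPa, ρ = 1570 kg/m³
  option F: M = 53.3×10⁻³
  option L: M = 21.2×10⁻³
  option S: M = 11.6×10⁻³
  option J: M = 5.12×10⁻³
Option F has the largest M.

option F, M = 53.3×10⁻³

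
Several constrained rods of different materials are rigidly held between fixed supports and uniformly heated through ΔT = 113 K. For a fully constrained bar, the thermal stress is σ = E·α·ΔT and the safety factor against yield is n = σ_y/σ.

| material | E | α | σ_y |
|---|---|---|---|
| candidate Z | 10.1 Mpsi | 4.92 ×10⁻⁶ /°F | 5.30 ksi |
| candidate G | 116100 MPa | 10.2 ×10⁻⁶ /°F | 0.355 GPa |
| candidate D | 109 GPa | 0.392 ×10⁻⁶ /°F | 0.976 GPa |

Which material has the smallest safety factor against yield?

With everything in SI (GPa, ×10⁻⁶/K, MPa):
  candidate Z: E = 69.64, α = 8.86, σ_y = 36.54 → σ = 69.7 MPa, n = 0.524
  candidate G: E = 116.1, α = 18.4, σ_y = 355.0 → σ = 241 MPa, n = 1.47
  candidate D: E = 109.0, α = 0.706, σ_y = 976.0 → σ = 8.69 MPa, n = 112
The minimum is candidate Z at n = 0.524.

candidate Z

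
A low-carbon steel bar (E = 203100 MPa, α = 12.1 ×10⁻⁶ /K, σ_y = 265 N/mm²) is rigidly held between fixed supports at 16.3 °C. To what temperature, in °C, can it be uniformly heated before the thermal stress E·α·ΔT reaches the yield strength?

E = 203100 MPa = 203.1 GPa.
σ_y = 265 N/mm² = 265.0 MPa.
E·α·ΔT = 265.0 MPa ⇒ ΔT = 265.0 / (203.1×10³ × 12.1×10⁻⁶) = 107.8 K.
T = 16.3 + 107.8 = 124.1 °C.

124 °C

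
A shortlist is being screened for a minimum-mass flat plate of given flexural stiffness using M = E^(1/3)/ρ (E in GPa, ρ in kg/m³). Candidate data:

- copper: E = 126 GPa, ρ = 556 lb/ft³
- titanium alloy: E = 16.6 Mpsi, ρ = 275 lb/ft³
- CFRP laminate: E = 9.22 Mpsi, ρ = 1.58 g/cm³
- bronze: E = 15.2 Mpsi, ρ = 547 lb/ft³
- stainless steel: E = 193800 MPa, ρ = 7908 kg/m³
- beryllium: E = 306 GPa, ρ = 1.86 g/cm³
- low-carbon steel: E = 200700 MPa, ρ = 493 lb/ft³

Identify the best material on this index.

Convert each candidate to consistent units, then evaluate M:
  copper: E = 126.0 GPa, ρ = 8906 kg/m³
  titanium alloy: E = 114.5 GPa, ρ = 4405 kg/m³
  CFRP laminate: E = 63.57 GPa, ρ = 1580 kg/m³
  bronze: E = 104.8 GPa, ρ = 8762 kg/m³
  stainless steel: E = 193.8 GPa, ρ = 7908 kg/m³
  beryllium: E = 306.0 GPa, ρ = 1860 kg/m³
  low-carbon steel: E = 200.7 GPa, ρ = 7897 kg/m³
  beryllium: M = 3.62×10⁻³
  CFRP laminate: M = 2.53×10⁻³
  titanium alloy: M = 1.10×10⁻³
  low-carbon steel: M = 0.741×10⁻³
  stainless steel: M = 0.732×10⁻³
  copper: M = 0.563×10⁻³
  bronze: M = 0.538×10⁻³
Beryllium has the largest M.

beryllium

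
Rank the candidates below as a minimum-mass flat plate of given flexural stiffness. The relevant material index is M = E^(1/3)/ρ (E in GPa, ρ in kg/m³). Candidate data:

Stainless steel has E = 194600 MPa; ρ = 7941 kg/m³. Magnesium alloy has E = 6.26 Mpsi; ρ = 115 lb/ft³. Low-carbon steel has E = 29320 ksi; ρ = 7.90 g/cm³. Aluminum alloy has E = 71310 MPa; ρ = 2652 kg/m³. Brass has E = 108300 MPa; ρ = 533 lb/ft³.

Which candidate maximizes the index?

magnesium alloy

Convert each candidate to consistent units, then evaluate M:
  stainless steel: E = 194.6 GPa, ρ = 7941 kg/m³
  magnesium alloy: E = 43.16 GPa, ρ = 1842 kg/m³
  low-carbon steel: E = 202.2 GPa, ρ = 7900 kg/m³
  aluminum alloy: E = 71.31 GPa, ρ = 2652 kg/m³
  brass: E = 108.3 GPa, ρ = 8538 kg/m³
  magnesium alloy: M = 1.90×10⁻³
  aluminum alloy: M = 1.56×10⁻³
  low-carbon steel: M = 0.743×10⁻³
  stainless steel: M = 0.730×10⁻³
  brass: M = 0.558×10⁻³
Magnesium alloy ranks first.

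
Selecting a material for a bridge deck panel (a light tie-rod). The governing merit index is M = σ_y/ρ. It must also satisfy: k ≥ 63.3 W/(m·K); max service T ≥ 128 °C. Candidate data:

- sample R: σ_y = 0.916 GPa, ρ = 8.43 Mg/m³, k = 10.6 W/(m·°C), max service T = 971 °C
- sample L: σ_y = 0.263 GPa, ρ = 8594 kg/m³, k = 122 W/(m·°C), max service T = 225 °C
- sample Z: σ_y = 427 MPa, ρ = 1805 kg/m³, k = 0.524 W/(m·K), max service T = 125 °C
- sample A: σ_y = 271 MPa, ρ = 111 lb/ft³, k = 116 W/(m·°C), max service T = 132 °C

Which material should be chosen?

sample A

Screen on constraints: k ≥ 63.3 W/(m·K); max service T ≥ 128 °C. Survivors: sample L, sample A.
In SI units:
  sample L: σ_y = 263.0 MPa, ρ = 8594 kg/m³
  sample A: σ_y = 271.0 MPa, ρ = 1778 kg/m³
  sample A: M = 152 kN·m/kg
  sample L: M = 30.6 kN·m/kg
The maximum is for sample A.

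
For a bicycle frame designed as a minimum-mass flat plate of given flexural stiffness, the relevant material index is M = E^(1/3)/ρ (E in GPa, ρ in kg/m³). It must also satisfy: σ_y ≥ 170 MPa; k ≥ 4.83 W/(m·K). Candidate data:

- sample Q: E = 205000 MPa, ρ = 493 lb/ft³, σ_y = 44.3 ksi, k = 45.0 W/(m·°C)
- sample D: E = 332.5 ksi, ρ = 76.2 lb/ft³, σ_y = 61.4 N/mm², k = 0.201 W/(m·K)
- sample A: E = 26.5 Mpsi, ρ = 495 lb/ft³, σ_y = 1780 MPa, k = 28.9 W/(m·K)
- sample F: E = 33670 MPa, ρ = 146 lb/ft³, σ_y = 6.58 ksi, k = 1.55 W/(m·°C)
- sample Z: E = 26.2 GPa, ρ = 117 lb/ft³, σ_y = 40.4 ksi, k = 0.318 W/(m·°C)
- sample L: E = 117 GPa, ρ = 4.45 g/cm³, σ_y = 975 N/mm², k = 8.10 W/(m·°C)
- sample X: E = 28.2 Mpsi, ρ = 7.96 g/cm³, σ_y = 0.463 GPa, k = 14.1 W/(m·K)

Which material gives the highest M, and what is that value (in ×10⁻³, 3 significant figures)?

sample L, M = 1.10×10⁻³

Screen on constraints: σ_y ≥ 170 MPa; k ≥ 4.83 W/(m·K). Survivors: sample Q, sample A, sample L, sample X.
After converting to SI:
  sample Q: E = 205.0 GPa, ρ = 7897 kg/m³
  sample A: E = 182.7 GPa, ρ = 7929 kg/m³
  sample L: E = 117.0 GPa, ρ = 4450 kg/m³
  sample X: E = 194.4 GPa, ρ = 7960 kg/m³
  sample L: M = 1.10×10⁻³
  sample Q: M = 0.747×10⁻³
  sample X: M = 0.728×10⁻³
  sample A: M = 0.716×10⁻³
Sample L ranks first.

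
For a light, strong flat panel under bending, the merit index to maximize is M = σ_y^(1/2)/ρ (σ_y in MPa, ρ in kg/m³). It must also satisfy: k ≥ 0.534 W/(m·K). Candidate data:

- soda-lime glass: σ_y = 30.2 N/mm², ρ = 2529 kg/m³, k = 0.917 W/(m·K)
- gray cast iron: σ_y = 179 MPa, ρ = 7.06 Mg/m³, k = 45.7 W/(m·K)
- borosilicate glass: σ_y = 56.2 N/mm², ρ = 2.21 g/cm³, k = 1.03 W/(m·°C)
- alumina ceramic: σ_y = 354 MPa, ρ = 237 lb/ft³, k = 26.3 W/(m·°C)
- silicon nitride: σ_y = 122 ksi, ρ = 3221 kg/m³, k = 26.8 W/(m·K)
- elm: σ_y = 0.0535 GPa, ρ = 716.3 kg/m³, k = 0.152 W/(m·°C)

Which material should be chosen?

silicon nitride

Screen on constraints: k ≥ 0.534 W/(m·K). Survivors: soda-lime glass, gray cast iron, borosilicate glass, alumina ceramic, silicon nitride.
Convert each candidate to consistent units, then evaluate M:
  soda-lime glass: σ_y = 30.20 MPa, ρ = 2529 kg/m³
  gray cast iron: σ_y = 179.0 MPa, ρ = 7060 kg/m³
  borosilicate glass: σ_y = 56.20 MPa, ρ = 2210 kg/m³
  alumina ceramic: σ_y = 354.0 MPa, ρ = 3796 kg/m³
  silicon nitride: σ_y = 841.2 MPa, ρ = 3221 kg/m³
  silicon nitride: M = 9.00×10⁻³
  alumina ceramic: M = 4.96×10⁻³
  borosilicate glass: M = 3.39×10⁻³
  soda-lime glass: M = 2.17×10⁻³
  gray cast iron: M = 1.90×10⁻³
The maximum is for silicon nitride.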